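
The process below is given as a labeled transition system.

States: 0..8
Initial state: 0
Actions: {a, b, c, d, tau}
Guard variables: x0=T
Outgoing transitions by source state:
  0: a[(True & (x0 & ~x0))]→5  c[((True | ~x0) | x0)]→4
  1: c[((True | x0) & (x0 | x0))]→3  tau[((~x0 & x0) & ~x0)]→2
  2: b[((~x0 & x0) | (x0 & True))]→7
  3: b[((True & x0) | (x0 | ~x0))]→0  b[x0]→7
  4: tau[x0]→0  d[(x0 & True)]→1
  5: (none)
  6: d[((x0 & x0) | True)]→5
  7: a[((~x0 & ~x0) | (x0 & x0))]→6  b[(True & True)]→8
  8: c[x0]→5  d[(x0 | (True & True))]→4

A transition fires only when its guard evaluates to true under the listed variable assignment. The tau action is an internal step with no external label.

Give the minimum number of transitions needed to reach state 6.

Layered search for 6:
  Layer 0: {0}
  Layer 1: {4}
  Layer 2: {1}
  Layer 3: {3}
  Layer 4: {7}
  Layer 5: {6,8}
depth(6)=5, e.g. c·d·c·b·a

Answer: 5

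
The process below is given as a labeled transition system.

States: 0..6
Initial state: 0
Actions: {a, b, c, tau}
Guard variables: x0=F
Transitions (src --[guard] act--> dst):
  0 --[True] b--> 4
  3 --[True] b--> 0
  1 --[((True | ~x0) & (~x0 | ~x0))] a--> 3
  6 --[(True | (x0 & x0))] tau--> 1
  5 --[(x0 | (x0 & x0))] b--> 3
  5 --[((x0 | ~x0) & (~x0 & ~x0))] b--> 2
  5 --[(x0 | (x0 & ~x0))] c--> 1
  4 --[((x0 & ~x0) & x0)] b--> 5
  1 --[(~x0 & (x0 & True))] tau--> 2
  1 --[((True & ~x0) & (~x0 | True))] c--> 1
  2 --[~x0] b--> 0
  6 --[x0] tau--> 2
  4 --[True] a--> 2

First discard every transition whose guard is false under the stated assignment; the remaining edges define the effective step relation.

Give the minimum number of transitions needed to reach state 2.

Answer: 2

Analysis:
BFS to 2:
  depth 0: {0}
  depth 1: {4}
  depth 2: {2}
2 enters at depth 2; path b·a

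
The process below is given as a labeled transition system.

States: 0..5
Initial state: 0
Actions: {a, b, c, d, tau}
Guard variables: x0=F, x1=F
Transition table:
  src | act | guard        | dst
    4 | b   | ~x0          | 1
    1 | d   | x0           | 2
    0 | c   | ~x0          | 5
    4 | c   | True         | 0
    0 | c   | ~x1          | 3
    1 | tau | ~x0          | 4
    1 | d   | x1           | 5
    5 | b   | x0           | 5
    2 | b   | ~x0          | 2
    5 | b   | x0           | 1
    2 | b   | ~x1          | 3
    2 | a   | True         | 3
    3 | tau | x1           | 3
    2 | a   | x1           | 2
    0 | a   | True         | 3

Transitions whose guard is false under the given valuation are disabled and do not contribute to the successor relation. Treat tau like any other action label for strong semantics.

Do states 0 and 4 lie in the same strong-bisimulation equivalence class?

Refine partition for ~:
  π0 = {{0,1,2,3,4,5}}
  π1 = {{0},{1},{2},{3,5},{4}}
Fixed point at round 2; 5 class(es).
class of 0: {0}; class of 4: {4}

Answer: NOT BISIMILAR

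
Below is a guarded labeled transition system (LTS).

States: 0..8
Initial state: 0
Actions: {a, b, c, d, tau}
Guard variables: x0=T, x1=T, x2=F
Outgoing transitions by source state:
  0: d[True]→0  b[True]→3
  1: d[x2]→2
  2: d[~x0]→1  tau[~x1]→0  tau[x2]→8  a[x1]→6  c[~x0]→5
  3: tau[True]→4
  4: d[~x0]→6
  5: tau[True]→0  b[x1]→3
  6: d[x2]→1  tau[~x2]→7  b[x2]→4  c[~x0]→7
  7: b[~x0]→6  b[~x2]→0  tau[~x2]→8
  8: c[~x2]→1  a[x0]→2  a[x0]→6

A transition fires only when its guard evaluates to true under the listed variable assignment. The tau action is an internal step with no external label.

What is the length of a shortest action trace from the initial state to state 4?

Breadth-first toward 4:
  depth 0: {0}
  depth 1: {3}
  depth 2: {4}
first hit 4 at d=2 via b·tau

Answer: 2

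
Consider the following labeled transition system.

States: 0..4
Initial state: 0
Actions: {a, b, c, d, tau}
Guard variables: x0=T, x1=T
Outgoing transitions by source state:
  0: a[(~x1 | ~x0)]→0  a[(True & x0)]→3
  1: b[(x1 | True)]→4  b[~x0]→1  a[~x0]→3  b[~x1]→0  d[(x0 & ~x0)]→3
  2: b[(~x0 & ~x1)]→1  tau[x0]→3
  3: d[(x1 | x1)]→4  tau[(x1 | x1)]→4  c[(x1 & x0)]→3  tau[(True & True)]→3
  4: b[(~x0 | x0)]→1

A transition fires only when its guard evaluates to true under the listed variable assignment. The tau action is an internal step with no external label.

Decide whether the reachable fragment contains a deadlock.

Answer: DEADLOCK-FREE

Working:
Reach set: {0,1,3,4}
  0: a→3  [1 out]
  1: b→4  [1 out]
  3: c→3  d→4  tau→3  tau→4  [4 out]
  4: b→1  [1 out]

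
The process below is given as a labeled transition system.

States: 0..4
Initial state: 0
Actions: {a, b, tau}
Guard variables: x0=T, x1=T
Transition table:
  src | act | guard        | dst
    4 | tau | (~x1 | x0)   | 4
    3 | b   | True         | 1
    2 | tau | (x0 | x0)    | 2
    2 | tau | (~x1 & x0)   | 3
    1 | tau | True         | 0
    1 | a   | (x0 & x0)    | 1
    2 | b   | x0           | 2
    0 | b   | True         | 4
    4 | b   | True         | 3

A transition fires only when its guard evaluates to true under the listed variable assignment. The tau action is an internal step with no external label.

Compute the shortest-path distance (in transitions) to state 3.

Answer: 2

Analysis:
BFS to 3:
  L0 = {0}
  L1 = {4}
  L2 = {3}
first hit 3 at d=2 via b·b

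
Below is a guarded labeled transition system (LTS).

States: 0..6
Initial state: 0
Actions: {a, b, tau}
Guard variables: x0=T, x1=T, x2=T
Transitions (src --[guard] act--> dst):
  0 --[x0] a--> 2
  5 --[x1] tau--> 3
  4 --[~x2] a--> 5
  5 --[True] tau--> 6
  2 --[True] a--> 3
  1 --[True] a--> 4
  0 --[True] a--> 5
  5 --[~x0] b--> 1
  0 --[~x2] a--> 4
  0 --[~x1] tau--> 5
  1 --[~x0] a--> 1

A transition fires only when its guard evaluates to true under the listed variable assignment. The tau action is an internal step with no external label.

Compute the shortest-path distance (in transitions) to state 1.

Breadth-first toward 1:
  Layer 0: {0}
  Layer 1: {2,5}
  Layer 2: {3,6}
1 never appears.

Answer: UNREACHABLE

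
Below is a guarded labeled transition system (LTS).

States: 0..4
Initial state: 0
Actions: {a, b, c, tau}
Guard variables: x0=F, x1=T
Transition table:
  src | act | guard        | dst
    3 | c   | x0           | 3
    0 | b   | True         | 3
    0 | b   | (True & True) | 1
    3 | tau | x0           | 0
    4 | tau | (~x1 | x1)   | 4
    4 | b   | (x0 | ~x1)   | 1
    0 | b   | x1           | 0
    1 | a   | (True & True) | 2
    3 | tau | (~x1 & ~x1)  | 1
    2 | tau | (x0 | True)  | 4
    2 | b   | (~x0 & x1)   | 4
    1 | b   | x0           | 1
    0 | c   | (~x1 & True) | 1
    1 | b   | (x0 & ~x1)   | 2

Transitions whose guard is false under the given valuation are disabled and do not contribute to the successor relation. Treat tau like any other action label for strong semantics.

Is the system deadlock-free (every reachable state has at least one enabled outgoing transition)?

Answer: DEADLOCK at state 3

Trace:
R = {0,1,2,3,4}
  0: b→0  b→1  b→3  [3 exit(s)]
  1: a→2  [1 exit(s)]
  2: b→4  tau→4  [2 exit(s)]
  3: ∅  [deadlock]
  4: tau→4  [1 exit(s)]
trace reaching 3: b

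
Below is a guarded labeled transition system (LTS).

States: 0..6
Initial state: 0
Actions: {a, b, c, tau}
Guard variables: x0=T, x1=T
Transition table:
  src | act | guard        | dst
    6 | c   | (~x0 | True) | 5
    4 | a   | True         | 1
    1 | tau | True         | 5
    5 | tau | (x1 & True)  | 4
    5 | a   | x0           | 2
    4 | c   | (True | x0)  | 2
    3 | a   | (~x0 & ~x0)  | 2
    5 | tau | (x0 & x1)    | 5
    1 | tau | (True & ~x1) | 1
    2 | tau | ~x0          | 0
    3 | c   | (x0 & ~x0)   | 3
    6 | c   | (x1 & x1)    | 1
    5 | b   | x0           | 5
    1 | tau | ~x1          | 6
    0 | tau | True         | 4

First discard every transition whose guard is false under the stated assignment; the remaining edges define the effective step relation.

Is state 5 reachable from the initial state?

Guard filter leaves 10 enabled edge(s).
depth 0: {0}
depth 1: {4}  now seen {0,4}
depth 2: {1,2}  now seen {0,1,2,4}
depth 3: {5}  now seen {0,1,2,4,5}
Reach set: {0,1,2,4,5}
trace reaching 5: tau·a·tau

Answer: REACHABLE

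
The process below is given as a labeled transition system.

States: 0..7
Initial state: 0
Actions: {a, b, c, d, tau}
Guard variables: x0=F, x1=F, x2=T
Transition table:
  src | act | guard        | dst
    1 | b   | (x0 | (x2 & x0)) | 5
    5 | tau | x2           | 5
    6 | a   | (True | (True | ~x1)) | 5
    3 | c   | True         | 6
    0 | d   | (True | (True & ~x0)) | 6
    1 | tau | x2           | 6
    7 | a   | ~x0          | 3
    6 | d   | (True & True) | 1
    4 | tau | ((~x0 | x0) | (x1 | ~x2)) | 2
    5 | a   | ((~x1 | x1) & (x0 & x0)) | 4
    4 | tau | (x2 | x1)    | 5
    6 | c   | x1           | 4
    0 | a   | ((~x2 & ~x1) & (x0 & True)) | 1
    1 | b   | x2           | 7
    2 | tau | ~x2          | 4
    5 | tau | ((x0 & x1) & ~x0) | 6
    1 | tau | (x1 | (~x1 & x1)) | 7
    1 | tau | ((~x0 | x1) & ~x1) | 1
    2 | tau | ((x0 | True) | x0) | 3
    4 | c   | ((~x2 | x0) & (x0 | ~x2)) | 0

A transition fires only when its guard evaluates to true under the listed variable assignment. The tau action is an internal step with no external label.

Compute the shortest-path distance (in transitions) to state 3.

Breadth-first toward 3:
  Layer 0: {0}
  Layer 1: {6}
  Layer 2: {1,5}
  Layer 3: {7}
  Layer 4: {3}
first hit 3 at d=4 via d·d·b·a

Answer: 4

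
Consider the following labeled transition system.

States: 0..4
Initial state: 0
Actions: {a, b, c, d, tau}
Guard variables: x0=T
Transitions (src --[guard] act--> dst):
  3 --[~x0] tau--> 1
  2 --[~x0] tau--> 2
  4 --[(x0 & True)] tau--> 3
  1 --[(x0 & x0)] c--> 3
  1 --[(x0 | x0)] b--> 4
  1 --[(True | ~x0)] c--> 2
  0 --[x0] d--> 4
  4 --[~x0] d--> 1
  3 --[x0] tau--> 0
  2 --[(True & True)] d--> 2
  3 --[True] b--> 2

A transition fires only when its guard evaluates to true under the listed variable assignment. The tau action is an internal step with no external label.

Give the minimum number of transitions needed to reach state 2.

Breadth-first toward 2:
  L0 = {0}
  L1 = {4}
  L2 = {3}
  L3 = {2}
2 enters at depth 3; path d·tau·b

Answer: 3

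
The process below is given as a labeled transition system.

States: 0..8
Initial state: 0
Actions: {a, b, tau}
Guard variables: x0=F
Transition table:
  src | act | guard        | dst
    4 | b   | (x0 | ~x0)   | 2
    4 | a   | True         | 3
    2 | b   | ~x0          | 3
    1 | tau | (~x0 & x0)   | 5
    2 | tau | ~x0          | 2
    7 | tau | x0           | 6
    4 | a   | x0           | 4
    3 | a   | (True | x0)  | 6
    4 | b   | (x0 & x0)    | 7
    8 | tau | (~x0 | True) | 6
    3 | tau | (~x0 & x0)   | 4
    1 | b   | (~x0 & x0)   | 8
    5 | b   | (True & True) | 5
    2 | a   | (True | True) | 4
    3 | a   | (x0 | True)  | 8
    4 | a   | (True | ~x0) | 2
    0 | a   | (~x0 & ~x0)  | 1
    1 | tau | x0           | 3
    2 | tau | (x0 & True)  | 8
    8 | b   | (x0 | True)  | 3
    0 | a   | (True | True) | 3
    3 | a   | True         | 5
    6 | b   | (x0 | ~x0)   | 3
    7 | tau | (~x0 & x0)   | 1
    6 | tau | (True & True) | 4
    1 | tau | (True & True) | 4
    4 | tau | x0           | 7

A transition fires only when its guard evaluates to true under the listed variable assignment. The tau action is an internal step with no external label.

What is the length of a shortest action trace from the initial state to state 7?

Answer: UNREACHABLE

Working:
Breadth-first toward 7:
  L0 = {0}
  L1 = {1,3}
  L2 = {4,5,6,8}
  L3 = {2}
7 never appears.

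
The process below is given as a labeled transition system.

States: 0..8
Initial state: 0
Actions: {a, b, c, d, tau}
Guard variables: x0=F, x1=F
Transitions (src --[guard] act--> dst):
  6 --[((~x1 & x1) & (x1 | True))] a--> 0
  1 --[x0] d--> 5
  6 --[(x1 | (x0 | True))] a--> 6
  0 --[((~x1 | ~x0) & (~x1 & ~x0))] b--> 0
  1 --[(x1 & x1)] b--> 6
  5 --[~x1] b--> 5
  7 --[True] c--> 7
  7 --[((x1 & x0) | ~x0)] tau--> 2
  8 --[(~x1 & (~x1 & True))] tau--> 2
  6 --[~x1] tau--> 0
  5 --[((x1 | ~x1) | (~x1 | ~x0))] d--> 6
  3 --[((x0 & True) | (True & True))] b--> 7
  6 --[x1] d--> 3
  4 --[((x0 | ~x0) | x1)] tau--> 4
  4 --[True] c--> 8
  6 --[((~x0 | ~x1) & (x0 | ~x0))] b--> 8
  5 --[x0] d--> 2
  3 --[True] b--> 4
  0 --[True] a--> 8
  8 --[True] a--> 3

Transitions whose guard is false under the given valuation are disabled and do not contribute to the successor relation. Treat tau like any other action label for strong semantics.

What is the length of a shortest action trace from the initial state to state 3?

BFS to 3:
  L0 = {0}
  L1 = {8}
  L2 = {2,3}
3 enters at depth 2; path a·a

Answer: 2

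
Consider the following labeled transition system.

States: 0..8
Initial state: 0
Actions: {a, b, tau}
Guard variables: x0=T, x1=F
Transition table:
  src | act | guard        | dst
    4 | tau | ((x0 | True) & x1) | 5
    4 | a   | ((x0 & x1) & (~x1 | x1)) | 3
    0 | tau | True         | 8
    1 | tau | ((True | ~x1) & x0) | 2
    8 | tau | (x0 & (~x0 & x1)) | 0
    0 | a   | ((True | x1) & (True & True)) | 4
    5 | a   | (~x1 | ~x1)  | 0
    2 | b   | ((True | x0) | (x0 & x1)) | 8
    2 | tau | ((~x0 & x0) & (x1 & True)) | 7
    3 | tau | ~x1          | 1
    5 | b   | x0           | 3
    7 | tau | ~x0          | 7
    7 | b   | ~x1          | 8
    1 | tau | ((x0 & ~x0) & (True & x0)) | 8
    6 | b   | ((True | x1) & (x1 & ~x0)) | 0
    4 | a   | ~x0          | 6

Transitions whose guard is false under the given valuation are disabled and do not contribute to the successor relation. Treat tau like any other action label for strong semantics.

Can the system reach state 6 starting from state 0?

8 transition(s) survive guard evaluation.
L0 = {0}
L1 = {4,8}  total {0,4,8}
Reachable = {0,4,8}

Answer: UNREACHABLE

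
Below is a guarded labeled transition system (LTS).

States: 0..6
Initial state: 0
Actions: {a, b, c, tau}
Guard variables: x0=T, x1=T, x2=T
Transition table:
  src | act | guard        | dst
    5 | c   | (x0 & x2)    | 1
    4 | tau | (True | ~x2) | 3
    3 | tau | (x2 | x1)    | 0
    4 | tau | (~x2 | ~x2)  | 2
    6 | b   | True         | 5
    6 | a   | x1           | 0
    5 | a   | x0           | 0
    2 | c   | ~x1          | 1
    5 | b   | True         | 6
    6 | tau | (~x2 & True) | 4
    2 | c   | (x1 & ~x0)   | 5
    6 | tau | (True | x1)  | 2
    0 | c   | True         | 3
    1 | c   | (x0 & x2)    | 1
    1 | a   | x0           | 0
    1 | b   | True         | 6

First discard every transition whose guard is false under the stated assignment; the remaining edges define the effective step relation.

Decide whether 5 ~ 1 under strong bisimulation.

Refine partition for ~:
  π0 = {{0,1,2,3,4,5,6}}
  π1 = {{0},{1,5},{2},{3,4},{6}}
  π2 = {{0},{1,5},{2},{3},{4},{6}}
6 equivalence class(es) (converged in 3)
class of 5: {1,5}; class of 1: {1,5}

Answer: BISIMILAR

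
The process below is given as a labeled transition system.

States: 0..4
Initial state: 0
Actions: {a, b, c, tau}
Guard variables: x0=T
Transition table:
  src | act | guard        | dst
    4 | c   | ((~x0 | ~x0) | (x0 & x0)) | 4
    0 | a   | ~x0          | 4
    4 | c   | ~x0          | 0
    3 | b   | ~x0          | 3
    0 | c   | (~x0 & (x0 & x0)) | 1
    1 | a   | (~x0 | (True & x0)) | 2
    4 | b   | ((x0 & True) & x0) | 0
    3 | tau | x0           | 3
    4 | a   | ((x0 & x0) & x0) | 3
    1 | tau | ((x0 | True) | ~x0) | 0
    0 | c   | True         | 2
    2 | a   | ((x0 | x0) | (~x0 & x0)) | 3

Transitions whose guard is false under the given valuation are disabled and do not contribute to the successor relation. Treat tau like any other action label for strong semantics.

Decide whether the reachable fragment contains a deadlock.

R = {0,2,3}
  0: c→2  [1 out]
  2: a→3  [1 out]
  3: tau→3  [1 out]

Answer: DEADLOCK-FREE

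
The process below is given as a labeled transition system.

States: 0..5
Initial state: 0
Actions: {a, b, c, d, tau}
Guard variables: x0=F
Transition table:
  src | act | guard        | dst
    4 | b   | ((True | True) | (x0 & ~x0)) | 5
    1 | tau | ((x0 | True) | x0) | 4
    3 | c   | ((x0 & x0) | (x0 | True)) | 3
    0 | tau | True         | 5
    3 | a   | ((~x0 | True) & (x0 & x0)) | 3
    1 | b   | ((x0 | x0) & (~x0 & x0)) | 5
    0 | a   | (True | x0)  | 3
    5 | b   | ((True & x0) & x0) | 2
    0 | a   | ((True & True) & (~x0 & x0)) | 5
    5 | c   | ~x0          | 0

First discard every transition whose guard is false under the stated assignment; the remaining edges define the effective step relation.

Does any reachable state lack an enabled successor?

Reachable = {0,3,5}
  0: a→3  tau→5  [2 exit(s)]
  3: c→3  [1 exit(s)]
  5: c→0  [1 exit(s)]

Answer: DEADLOCK-FREE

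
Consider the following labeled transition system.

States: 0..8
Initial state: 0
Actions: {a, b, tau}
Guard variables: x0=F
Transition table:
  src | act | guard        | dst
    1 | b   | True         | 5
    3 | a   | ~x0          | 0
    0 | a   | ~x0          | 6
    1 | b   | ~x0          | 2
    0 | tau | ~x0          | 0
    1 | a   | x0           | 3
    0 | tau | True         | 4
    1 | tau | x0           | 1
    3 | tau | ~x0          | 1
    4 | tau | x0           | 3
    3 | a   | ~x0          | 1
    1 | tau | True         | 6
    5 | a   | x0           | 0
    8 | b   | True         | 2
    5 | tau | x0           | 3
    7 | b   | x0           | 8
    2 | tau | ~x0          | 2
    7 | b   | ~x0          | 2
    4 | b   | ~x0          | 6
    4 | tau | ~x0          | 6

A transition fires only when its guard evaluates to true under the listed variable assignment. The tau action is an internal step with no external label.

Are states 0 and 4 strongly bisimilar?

Answer: NOT BISIMILAR

Working:
Bisimulation quotient by refinement:
  round 0: {{0,1,2,3,4,5,6,7,8}}
  round 1: {{0,3},{1,4},{2},{5,6},{7,8}}
  round 2: {{0},{1},{2},{3},{4},{5,6},{7,8}}
stable after 3 split(s): 7 block(s)
0∈{0}, 4∈{4}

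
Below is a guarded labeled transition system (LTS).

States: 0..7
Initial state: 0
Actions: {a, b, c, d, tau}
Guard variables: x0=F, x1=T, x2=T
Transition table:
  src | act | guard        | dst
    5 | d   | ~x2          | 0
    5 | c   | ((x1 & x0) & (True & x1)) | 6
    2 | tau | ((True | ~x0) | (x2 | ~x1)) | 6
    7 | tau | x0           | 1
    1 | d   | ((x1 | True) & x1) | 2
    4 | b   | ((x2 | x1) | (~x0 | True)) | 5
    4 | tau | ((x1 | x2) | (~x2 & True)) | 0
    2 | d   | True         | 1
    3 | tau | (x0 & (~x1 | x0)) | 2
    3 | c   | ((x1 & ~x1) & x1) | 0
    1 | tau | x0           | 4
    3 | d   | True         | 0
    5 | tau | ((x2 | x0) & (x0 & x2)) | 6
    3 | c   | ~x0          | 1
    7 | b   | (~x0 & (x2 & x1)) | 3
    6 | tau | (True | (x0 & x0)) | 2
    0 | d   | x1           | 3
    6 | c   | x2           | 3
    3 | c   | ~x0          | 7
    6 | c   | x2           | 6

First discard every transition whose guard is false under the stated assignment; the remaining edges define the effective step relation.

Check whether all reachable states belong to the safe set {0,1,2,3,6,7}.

Allowed set {0,1,2,3,6,7}
Reachable = {0,1,2,3,6,7}
  0: safe
  1: safe
  2: safe
  3: safe
  6: safe
  7: safe

Answer: INVARIANT HOLDS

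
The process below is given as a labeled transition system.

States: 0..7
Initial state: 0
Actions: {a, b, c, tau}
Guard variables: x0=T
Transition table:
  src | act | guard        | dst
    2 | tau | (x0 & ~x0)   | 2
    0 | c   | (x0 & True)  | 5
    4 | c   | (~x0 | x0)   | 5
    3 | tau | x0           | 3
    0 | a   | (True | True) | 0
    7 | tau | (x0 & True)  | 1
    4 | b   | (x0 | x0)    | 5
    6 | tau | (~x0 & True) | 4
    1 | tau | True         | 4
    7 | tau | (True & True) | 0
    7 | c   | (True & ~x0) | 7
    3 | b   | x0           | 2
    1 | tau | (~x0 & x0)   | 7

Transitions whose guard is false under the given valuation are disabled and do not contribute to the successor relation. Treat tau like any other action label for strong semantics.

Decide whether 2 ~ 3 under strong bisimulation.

Refine partition for ~:
  round 0: {{0,1,2,3,4,5,6,7}}
  round 1: {{0},{1,7},{2,5,6},{3},{4}}
  round 2: {{0},{1},{2,5,6},{3},{4},{7}}
6 equivalence class(es) (converged in 3)
[2]={2,5,6}  [3]={3}

Answer: NOT BISIMILAR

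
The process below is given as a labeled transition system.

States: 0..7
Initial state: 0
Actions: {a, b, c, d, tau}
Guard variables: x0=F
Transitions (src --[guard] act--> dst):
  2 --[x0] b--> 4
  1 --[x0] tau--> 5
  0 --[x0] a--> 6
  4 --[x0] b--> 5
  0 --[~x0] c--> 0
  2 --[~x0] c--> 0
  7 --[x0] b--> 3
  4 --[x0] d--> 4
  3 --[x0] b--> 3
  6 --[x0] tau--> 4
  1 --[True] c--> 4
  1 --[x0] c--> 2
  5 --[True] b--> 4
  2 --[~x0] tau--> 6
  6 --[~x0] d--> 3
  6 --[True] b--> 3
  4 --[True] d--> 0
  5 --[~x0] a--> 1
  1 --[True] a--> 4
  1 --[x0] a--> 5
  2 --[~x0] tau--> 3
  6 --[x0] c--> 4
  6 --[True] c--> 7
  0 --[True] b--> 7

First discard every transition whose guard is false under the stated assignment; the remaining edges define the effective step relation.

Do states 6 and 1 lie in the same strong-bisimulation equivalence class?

Bisimulation quotient by refinement:
  round 0: {{0,1,2,3,4,5,6,7}}
  round 1: {{0},{1},{2},{3,7},{4},{5},{6}}
stable after 2 split(s): 7 block(s)
[6]={6}  [1]={1}

Answer: NOT BISIMILAR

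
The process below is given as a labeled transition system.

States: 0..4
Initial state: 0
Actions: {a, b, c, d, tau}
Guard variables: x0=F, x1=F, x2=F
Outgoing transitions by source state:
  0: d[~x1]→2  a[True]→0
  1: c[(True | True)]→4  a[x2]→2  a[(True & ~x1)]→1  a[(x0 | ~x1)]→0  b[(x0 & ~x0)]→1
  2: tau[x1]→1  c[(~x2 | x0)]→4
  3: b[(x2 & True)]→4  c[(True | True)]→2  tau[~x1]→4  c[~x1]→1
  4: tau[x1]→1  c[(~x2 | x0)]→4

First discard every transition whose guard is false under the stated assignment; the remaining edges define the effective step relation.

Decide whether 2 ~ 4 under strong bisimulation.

Refine partition for ~:
  P[0] = {{0,1,2,3,4}}
  P[1] = {{0},{1},{2,4},{3}}
4 equivalence class(es) (converged in 2)
2∈{2,4}, 4∈{2,4}

Answer: BISIMILAR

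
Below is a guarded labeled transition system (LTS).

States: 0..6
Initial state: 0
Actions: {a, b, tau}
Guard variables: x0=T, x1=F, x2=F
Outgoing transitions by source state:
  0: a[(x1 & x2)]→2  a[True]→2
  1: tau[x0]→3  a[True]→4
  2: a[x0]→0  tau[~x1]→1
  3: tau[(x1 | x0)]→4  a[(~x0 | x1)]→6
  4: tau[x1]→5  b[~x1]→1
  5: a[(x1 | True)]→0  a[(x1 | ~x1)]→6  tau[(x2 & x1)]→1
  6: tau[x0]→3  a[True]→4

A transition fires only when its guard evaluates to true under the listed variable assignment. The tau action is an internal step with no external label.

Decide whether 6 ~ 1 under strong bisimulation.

Answer: BISIMILAR

Working:
Bisimulation quotient by refinement:
  π0 = {{0,1,2,3,4,5,6}}
  π1 = {{0,5},{1,2,6},{3},{4}}
  π2 = {{0},{1,6},{2},{3},{4},{5}}
stable after 3 split(s): 6 block(s)
[6]={1,6}  [1]={1,6}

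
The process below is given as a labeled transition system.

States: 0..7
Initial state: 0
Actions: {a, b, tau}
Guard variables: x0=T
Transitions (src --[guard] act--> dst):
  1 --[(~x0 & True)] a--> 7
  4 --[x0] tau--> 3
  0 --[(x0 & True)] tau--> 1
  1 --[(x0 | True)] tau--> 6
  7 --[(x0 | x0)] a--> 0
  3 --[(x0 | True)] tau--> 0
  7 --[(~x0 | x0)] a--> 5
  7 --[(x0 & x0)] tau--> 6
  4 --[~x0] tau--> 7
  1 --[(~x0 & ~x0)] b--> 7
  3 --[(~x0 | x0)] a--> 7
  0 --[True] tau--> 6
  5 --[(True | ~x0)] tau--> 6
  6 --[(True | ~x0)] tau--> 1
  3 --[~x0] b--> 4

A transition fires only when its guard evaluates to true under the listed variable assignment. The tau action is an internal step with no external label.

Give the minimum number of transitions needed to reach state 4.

BFS to 4:
  Layer 0: {0}
  Layer 1: {1,6}
4 never appears.

Answer: UNREACHABLE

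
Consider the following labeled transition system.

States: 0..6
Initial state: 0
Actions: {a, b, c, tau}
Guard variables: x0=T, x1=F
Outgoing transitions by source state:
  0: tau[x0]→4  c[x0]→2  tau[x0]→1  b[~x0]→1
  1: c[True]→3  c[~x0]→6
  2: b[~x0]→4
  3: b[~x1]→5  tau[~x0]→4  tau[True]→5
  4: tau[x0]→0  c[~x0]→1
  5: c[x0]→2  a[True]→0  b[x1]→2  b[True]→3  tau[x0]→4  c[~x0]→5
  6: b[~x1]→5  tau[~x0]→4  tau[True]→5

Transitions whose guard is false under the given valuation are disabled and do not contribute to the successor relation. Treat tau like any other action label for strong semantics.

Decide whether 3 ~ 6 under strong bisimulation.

Answer: BISIMILAR

Trace:
Compute ~ classes (split until stable):
  P[0] = {{0,1,2,3,4,5,6}}
  P[1] = {{0},{1},{2},{3,6},{4},{5}}
stable after 2 split(s): 6 block(s)
[3]={3,6}  [6]={3,6}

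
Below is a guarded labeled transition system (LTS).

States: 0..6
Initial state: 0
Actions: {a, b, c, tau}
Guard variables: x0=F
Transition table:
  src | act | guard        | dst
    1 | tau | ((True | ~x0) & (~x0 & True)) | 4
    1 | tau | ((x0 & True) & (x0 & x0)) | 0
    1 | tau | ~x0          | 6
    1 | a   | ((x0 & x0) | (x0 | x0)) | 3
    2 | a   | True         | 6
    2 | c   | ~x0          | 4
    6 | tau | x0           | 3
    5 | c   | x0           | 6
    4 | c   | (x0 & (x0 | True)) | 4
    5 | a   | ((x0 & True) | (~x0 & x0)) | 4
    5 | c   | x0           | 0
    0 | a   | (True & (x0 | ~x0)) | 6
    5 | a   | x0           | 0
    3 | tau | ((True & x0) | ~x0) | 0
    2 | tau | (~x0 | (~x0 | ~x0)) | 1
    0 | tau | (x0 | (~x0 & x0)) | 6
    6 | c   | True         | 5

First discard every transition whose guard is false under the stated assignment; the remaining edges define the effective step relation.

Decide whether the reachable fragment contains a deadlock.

Answer: DEADLOCK at state 5

Analysis:
Reachable = {0,5,6}
  0: a→6  [1 out]
  5: ∅  [no exit]
  6: c→5  [1 out]
witness 5: a·c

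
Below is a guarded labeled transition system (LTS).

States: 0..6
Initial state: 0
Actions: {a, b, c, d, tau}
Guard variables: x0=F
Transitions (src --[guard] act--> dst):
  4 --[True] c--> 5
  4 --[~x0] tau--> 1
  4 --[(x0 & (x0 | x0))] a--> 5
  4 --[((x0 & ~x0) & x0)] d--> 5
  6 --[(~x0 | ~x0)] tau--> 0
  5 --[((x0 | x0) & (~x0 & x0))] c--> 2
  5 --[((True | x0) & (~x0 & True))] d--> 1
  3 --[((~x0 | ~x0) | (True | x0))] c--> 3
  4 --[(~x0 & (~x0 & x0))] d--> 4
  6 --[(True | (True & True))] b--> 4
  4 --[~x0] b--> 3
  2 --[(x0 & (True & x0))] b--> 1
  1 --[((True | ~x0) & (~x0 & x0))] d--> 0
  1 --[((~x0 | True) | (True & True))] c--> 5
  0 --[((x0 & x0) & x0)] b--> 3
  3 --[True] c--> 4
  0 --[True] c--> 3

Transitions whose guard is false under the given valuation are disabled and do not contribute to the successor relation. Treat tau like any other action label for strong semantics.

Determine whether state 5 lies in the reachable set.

Answer: REACHABLE

Analysis:
10 transition(s) survive guard evaluation.
depth 0: {0}
depth 1: {3}  cumulative {0,3}
depth 2: {4}  cumulative {0,3,4}
depth 3: {1,5}  cumulative {0,1,3,4,5}
R = {0,1,3,4,5}
trace reaching 5: c·c·c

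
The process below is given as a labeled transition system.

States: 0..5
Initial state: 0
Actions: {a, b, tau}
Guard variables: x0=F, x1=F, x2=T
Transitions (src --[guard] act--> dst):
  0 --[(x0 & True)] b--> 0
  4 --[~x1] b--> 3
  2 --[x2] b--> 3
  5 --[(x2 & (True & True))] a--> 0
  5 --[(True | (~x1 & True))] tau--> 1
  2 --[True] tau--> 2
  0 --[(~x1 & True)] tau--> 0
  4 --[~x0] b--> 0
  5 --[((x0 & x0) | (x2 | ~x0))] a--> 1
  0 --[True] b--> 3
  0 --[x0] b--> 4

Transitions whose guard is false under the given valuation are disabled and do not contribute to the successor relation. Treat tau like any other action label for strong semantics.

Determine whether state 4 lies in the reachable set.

Answer: UNREACHABLE

Working:
9 transition(s) survive guard evaluation.
L0 = {0}
L1 = {3}  now seen {0,3}
R = {0,3}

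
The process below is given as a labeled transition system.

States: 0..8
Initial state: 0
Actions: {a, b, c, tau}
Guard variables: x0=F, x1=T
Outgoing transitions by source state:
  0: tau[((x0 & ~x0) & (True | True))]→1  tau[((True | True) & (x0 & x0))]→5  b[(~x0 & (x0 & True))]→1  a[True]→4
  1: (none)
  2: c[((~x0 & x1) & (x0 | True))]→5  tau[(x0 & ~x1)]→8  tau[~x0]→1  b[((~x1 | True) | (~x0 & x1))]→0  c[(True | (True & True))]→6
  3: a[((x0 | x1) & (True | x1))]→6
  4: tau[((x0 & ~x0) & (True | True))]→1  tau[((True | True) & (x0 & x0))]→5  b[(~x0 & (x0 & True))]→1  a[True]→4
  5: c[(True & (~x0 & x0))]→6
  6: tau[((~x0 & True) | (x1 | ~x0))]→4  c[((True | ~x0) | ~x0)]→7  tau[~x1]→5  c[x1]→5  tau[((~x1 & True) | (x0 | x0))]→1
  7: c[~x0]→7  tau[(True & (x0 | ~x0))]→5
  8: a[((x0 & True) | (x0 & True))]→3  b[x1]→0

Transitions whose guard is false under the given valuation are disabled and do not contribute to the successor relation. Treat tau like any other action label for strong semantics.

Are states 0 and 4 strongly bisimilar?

Answer: BISIMILAR

Working:
Bisimulation quotient by refinement:
  P[0] = {{0,1,2,3,4,5,6,7,8}}
  P[1] = {{0,3,4},{1,5},{2},{6,7},{8}}
  P[2] = {{0,4},{1,5},{2},{3},{6},{7},{8}}
Fixed point at round 3; 7 class(es).
0∈{0,4}, 4∈{0,4}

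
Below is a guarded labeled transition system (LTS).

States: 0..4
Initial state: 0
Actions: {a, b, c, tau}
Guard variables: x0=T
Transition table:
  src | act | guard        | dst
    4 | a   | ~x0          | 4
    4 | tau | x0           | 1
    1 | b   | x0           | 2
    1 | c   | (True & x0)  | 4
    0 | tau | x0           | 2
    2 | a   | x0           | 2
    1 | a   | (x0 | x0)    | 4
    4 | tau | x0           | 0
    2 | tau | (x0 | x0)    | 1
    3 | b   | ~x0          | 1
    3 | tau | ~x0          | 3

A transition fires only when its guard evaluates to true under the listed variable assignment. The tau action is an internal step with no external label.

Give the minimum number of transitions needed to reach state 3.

BFS to 3:
  L0 = {0}
  L1 = {2}
  L2 = {1}
  L3 = {4}
3 never appears.

Answer: UNREACHABLE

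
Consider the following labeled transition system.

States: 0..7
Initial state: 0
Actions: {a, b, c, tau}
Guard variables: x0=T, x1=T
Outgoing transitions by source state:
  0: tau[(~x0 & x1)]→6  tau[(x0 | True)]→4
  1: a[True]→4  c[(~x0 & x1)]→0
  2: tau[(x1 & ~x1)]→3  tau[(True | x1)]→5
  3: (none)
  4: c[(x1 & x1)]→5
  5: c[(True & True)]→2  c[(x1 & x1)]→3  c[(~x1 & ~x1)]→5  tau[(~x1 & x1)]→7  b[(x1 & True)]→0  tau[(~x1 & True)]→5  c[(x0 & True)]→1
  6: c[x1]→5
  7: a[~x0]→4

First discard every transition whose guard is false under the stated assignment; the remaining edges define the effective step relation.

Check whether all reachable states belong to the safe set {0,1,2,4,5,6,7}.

Safe = {0,1,2,4,5,6,7}
Reachable = {0,1,2,3,4,5}
  0: ok
  1: ok
  2: ok
  3: ✗ unsafe
  4: ok
  5: ok
reach 3 via tau·c·c — violates

Answer: INVARIANT VIOLATED at state 3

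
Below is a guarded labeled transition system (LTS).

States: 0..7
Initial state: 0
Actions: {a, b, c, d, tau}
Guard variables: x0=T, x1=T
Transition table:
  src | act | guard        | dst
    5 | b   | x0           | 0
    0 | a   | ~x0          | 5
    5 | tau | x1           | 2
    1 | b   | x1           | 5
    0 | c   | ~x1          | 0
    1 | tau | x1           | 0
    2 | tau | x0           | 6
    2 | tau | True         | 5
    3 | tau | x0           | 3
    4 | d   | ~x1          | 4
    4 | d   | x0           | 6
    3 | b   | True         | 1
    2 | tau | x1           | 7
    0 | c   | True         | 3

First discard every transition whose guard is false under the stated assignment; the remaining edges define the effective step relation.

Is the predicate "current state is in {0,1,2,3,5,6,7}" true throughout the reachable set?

Answer: INVARIANT HOLDS

Analysis:
Safe = {0,1,2,3,5,6,7}
Reachable = {0,1,2,3,5,6,7}
  0: ✓
  1: ✓
  2: ✓
  3: ✓
  5: ✓
  6: ✓
  7: ✓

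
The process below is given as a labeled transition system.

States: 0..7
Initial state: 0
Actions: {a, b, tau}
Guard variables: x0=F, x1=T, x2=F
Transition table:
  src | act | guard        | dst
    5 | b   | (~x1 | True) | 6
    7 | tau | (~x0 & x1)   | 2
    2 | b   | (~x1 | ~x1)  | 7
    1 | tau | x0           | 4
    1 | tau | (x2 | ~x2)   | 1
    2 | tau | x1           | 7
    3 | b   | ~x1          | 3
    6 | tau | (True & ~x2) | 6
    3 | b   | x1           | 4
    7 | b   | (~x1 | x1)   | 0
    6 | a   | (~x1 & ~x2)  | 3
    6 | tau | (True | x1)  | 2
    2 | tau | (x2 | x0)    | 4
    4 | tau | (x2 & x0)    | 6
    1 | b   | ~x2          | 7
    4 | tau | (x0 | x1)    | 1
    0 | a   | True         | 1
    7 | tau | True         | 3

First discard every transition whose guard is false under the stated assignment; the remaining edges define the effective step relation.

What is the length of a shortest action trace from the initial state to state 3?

Answer: 3

Trace:
Layered search for 3:
  depth 0: {0}
  depth 1: {1}
  depth 2: {7}
  depth 3: {2,3}
first hit 3 at d=3 via a·b·tau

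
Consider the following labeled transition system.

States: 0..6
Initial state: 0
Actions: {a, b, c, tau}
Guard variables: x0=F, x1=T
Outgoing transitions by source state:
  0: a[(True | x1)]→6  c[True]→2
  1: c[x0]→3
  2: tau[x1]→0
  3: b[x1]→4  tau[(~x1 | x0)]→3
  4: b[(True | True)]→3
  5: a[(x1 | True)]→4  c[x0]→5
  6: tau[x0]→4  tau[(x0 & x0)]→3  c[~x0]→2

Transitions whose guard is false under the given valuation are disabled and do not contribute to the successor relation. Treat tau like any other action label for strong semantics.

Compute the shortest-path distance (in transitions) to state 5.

Breadth-first toward 5:
  L0 = {0}
  L1 = {2,6}
5 never appears.

Answer: UNREACHABLE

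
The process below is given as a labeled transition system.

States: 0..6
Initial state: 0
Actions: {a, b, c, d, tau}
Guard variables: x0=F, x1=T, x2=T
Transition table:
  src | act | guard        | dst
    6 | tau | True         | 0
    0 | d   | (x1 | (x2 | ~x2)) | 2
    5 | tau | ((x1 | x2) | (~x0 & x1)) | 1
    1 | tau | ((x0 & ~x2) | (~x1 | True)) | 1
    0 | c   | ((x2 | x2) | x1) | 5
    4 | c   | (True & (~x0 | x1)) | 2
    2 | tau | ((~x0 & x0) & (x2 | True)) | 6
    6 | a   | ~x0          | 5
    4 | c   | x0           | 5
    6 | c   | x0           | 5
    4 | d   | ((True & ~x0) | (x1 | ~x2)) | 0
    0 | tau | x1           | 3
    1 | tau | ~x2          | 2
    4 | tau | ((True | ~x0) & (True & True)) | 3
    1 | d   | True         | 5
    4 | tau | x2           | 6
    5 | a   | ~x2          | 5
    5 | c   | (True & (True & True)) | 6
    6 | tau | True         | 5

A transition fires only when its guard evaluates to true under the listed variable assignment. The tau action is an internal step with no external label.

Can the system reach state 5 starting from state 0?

14 transition(s) survive guard evaluation.
depth 0: {0}
depth 1: {2,3,5}  cumulative {0,2,3,5}
depth 2: {1,6}  cumulative {0,1,2,3,5,6}
Reachable = {0,1,2,3,5,6}
trace reaching 5: c

Answer: REACHABLE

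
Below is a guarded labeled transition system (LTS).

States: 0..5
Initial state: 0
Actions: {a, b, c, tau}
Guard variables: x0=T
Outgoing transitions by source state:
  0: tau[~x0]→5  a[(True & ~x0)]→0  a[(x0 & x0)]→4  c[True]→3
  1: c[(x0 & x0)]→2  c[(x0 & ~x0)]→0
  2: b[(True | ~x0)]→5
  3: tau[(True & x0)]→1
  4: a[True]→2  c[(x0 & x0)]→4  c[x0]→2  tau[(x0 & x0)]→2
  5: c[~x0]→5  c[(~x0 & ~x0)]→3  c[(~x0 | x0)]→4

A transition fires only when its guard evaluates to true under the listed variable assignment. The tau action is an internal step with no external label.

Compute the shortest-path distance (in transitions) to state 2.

Answer: 2

Working:
Layered search for 2:
  L0 = {0}
  L1 = {3,4}
  L2 = {1,2}
2 enters at depth 2; path a·a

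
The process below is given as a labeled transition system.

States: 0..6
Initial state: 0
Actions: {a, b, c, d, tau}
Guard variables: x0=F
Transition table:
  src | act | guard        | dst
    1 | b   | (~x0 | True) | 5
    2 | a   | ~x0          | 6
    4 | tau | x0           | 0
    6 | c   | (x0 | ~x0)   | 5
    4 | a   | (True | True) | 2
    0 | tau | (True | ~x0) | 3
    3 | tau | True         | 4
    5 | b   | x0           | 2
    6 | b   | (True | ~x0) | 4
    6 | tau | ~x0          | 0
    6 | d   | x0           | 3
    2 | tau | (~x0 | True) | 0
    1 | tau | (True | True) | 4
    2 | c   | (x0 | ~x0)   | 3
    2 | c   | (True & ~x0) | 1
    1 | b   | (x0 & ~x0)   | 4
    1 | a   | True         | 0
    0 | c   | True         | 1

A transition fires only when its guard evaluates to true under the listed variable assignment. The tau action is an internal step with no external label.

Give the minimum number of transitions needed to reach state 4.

BFS to 4:
  Layer 0: {0}
  Layer 1: {1,3}
  Layer 2: {4,5}
depth(4)=2, e.g. c·tau

Answer: 2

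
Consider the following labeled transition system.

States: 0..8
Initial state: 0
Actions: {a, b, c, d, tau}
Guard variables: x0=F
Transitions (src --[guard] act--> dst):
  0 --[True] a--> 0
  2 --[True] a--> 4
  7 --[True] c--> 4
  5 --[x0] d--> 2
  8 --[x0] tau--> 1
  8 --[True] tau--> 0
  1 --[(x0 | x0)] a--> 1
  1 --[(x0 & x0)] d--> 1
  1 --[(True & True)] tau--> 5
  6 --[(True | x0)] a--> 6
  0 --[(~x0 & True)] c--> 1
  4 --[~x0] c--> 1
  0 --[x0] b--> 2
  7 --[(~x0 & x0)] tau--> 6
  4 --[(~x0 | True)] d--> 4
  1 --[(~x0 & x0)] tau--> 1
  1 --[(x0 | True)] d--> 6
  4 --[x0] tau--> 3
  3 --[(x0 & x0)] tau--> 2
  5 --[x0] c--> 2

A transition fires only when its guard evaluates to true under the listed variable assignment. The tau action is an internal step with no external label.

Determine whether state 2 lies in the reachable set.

10 transition(s) survive guard evaluation.
depth 0: {0}
depth 1: {1}  total {0,1}
depth 2: {5,6}  total {0,1,5,6}
Reachable = {0,1,5,6}

Answer: UNREACHABLE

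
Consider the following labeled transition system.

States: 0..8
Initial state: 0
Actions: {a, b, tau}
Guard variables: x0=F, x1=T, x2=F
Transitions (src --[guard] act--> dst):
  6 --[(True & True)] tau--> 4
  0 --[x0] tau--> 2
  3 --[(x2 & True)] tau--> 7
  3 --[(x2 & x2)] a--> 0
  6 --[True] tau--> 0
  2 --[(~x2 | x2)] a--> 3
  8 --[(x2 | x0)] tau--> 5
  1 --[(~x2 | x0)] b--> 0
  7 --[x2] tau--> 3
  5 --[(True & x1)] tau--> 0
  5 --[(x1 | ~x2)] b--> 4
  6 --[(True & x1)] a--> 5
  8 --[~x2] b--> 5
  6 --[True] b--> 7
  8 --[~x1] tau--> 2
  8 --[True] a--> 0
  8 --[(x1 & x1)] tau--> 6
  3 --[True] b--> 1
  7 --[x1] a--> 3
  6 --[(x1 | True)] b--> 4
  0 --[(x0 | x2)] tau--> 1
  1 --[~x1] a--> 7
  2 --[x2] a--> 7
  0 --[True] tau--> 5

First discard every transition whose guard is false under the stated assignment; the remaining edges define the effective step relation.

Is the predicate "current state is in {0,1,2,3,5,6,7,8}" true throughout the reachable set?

Answer: INVARIANT VIOLATED at state 4

Trace:
Safe = {0,1,2,3,5,6,7,8}
R = {0,4,5}
  0: ✓
  4: outside
  5: ✓
counterexample path to 4: tau·b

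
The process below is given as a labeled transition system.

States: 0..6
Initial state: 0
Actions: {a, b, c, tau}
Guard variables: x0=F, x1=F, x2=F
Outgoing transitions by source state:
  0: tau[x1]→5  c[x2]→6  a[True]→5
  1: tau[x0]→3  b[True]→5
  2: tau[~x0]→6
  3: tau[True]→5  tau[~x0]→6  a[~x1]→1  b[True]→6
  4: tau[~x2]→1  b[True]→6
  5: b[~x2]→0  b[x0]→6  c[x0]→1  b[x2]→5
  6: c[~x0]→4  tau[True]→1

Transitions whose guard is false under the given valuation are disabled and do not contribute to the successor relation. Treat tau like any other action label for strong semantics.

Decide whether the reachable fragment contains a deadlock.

Answer: DEADLOCK-FREE

Trace:
Reach set: {0,5}
  0: a→5  [1 out]
  5: b→0  [1 out]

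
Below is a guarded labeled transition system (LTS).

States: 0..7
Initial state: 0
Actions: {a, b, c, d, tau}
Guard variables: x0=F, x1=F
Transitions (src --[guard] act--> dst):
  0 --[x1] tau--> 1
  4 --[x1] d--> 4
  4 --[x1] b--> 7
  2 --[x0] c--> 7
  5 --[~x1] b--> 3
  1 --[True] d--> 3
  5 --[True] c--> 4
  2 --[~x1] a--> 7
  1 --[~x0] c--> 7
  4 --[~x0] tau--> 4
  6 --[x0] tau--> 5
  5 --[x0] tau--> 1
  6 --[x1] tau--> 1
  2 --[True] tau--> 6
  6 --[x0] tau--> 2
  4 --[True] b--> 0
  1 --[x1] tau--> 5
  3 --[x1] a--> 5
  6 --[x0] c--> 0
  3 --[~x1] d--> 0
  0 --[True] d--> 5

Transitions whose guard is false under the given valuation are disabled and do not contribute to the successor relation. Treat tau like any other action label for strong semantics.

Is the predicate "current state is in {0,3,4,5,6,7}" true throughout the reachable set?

Answer: INVARIANT HOLDS

Analysis:
Allowed set {0,3,4,5,6,7}
Reach set: {0,3,4,5}
  0: ok
  3: ok
  4: ok
  5: ok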